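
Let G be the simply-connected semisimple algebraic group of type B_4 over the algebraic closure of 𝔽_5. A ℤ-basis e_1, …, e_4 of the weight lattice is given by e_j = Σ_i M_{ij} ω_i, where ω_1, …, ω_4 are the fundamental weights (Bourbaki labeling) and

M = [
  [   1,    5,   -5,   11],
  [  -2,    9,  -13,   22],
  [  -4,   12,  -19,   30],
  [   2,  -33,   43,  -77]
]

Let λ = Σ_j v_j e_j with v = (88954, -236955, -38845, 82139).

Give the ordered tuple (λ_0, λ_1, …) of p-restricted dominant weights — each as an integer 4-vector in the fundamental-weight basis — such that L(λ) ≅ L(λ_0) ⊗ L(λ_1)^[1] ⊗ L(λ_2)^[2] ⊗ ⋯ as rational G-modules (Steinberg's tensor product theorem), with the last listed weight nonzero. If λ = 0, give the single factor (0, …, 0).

Change of basis e → ω: c = M·v where v = (88954, -236955, -38845, 82139):
  c_1 = (1)·(88954) + (5)·(-236955) + (-5)·(-38845) + (11)·(82139) = 1933
  c_2 = (-2)·(88954) + (9)·(-236955) + (-13)·(-38845) + (22)·(82139) = 1540
  c_3 = (-4)·(88954) + (12)·(-236955) + (-19)·(-38845) + (30)·(82139) = 2949
  c_4 = (2)·(88954) + (-33)·(-236955) + (43)·(-38845) + (-77)·(82139) = 2385
Expand coordinatewise in base 5:
  c_1 = 1933 = 3·5^0 + 1·5^1 + 2·5^2 + 0·5^3 + 3·5^4
  c_2 = 1540 = 0·5^0 + 3·5^1 + 1·5^2 + 2·5^3 + 2·5^4
  c_3 = 2949 = 4·5^0 + 4·5^1 + 2·5^2 + 3·5^3 + 4·5^4
  c_4 = 2385 = 0·5^0 + 2·5^1 + 0·5^2 + 4·5^3 + 3·5^4
λ_0 = (3, 0, 4, 0)
λ_1 = (1, 3, 4, 2)
λ_2 = (2, 1, 2, 0)
λ_3 = (0, 2, 3, 4)
λ_4 = (3, 2, 4, 3)

((3, 0, 4, 0), (1, 3, 4, 2), (2, 1, 2, 0), (0, 2, 3, 4), (3, 2, 4, 3))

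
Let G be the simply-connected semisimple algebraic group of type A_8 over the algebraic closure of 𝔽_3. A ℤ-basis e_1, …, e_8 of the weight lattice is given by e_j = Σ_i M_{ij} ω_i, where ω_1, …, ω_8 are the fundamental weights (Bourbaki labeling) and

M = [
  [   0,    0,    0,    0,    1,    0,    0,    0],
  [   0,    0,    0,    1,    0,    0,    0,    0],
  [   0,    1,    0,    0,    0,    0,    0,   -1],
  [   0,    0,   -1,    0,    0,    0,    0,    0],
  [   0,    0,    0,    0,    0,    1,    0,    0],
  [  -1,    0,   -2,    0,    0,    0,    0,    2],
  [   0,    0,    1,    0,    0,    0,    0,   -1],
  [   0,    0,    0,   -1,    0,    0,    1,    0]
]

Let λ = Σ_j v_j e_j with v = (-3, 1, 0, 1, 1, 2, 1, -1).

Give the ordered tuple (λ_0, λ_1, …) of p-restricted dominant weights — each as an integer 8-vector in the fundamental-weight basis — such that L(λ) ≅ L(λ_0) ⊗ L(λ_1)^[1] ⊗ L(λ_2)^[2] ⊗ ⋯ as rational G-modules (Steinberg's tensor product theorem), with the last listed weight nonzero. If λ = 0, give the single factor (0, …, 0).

ω-coordinates c = M·v, v = (-3, 1, 0, 1, 1, 2, 1, -1):
  c_1 = (0)·(-3) + (0)·(1) + (0)·(0) + (0)·(1) + (1)·(1) + (0)·(2) + (0)·(1) + (0)·(-1) = 1
  c_2 = (0)·(-3) + (0)·(1) + (0)·(0) + (1)·(1) + (0)·(1) + (0)·(2) + (0)·(1) + (0)·(-1) = 1
  c_3 = (0)·(-3) + (1)·(1) + (0)·(0) + (0)·(1) + (0)·(1) + (0)·(2) + (0)·(1) + (-1)·(-1) = 2
  c_4 = (0)·(-3) + (0)·(1) + (-1)·(0) + (0)·(1) + (0)·(1) + (0)·(2) + (0)·(1) + (0)·(-1) = 0
  c_5 = (0)·(-3) + (0)·(1) + (0)·(0) + (0)·(1) + (0)·(1) + (1)·(2) + (0)·(1) + (0)·(-1) = 2
  c_6 = (-1)·(-3) + (0)·(1) + (-2)·(0) + (0)·(1) + (0)·(1) + (0)·(2) + (0)·(1) + (2)·(-1) = 1
  c_7 = (0)·(-3) + (0)·(1) + (1)·(0) + (0)·(1) + (0)·(1) + (0)·(2) + (0)·(1) + (-1)·(-1) = 1
  c_8 = (0)·(-3) + (0)·(1) + (0)·(0) + (-1)·(1) + (0)·(1) + (0)·(2) + (1)·(1) + (0)·(-1) = 0
Expand coordinatewise in base 3:
  c_1 = 1 = 1·3^0
  c_2 = 1 = 1·3^0
  c_3 = 2 = 2·3^0
  c_4 = 0
  c_5 = 2 = 2·3^0
  c_6 = 1 = 1·3^0
  c_7 = 1 = 1·3^0
  c_8 = 0
p-restricted factor λ_0 = (1, 1, 2, 0, 2, 1, 1, 0)

((1, 1, 2, 0, 2, 1, 1, 0),)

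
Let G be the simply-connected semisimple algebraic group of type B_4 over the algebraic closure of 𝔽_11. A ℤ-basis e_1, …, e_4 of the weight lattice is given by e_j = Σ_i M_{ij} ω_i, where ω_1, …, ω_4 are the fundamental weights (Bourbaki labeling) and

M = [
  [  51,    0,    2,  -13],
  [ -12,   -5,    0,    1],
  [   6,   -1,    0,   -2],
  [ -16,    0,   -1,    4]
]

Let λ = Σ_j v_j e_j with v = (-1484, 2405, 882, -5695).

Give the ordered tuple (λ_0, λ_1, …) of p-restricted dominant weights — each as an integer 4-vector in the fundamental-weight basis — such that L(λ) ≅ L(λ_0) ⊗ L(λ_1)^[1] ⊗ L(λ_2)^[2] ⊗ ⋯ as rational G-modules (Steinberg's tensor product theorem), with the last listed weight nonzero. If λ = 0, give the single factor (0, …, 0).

Converting to the ω-basis (c_i = row i of M dotted with v = (-1484, 2405, 882, -5695)):
  c_1 = (51)·(-1484) + (0)·(2405) + (2)·(882) + (-13)·(-5695) = 115
  c_2 = (-12)·(-1484) + (-5)·(2405) + (0)·(882) + (1)·(-5695) = 88
  c_3 = (6)·(-1484) + (-1)·(2405) + (0)·(882) + (-2)·(-5695) = 81
  c_4 = (-16)·(-1484) + (0)·(2405) + (-1)·(882) + (4)·(-5695) = 82
p = 11; digits c_i = Σ_j d_{ij}·11^j, 0 ≤ d_{ij} < 11:
  c_1 = 115 = 5·11^0 + 10·11^1
  c_2 = 88 = 0·11^0 + 8·11^1
  c_3 = 81 = 4·11^0 + 7·11^1
  c_4 = 82 = 5·11^0 + 7·11^1
λ_0 = (5, 0, 4, 5)
λ_1 = (10, 8, 7, 7)

((5, 0, 4, 5), (10, 8, 7, 7))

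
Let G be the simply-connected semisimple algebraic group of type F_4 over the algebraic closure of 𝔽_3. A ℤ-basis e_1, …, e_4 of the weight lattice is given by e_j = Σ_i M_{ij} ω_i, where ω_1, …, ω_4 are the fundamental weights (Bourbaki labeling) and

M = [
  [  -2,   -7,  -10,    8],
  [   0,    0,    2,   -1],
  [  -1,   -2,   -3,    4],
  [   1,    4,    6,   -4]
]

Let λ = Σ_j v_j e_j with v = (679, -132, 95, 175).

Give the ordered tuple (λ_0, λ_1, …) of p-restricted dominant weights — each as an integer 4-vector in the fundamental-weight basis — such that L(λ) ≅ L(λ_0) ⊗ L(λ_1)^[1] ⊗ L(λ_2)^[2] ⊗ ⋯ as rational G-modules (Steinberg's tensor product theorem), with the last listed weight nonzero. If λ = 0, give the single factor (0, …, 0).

((1, 0, 0, 0), (2, 2, 0, 1), (1, 1, 0, 2))

In the fundamental-weight basis, λ has coordinates c = M·v (v = (679, -132, 95, 175)):
  c_1 = -2*679 + -7*-132 + -10*95 + 8*175 = 16
  c_2 = 0*679 + 0*-132 + 2*95 + -1*175 = 15
  c_3 = -1*679 + -2*-132 + -3*95 + 4*175 = 0
  c_4 = 1*679 + 4*-132 + 6*95 + -4*175 = 21
p = 3; digits c_i = Σ_j d_{ij}·3^j, 0 ≤ d_{ij} < 3:
  c_1 = 16 = 1·3^0 + 2·3^1 + 1·3^2
  c_2 = 15 = 0·3^0 + 2·3^1 + 1·3^2
  c_3 = 0
  c_4 = 21 = 0·3^0 + 1·3^1 + 2·3^2
Factor λ_0 = (1, 0, 0, 0)
Factor λ_1 = (2, 2, 0, 1)
Factor λ_2 = (1, 1, 0, 2)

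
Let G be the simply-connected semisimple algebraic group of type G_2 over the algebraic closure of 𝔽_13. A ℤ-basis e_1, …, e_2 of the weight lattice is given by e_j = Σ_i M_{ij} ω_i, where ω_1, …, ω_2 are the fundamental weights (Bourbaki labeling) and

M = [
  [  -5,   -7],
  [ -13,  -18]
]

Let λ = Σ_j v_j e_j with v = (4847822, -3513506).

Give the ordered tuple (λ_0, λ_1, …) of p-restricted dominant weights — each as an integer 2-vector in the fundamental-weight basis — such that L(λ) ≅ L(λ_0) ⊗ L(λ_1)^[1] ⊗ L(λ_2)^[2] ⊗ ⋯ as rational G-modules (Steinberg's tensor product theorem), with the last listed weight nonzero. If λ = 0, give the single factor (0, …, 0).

Change of basis e → ω: c = M·v where v = (4847822, -3513506):
  c_1 = (-5)·(4847822) + (-7)·(-3513506) = 355432
  c_2 = (-13)·(4847822) + (-18)·(-3513506) = 221422
Writing each c_i in base p = 13:
  c_1 = 355432 = 12·13^0 + 1·13^1 + 10·13^2 + 5·13^3 + 12·13^4
  c_2 = 221422 = 6·13^0 + 2·13^1 + 10·13^2 + 9·13^3 + 7·13^4
λ_0 = (12, 6)
λ_1 = (1, 2)
λ_2 = (10, 10)
λ_3 = (5, 9)
λ_4 = (12, 7)

((12, 6), (1, 2), (10, 10), (5, 9), (12, 7))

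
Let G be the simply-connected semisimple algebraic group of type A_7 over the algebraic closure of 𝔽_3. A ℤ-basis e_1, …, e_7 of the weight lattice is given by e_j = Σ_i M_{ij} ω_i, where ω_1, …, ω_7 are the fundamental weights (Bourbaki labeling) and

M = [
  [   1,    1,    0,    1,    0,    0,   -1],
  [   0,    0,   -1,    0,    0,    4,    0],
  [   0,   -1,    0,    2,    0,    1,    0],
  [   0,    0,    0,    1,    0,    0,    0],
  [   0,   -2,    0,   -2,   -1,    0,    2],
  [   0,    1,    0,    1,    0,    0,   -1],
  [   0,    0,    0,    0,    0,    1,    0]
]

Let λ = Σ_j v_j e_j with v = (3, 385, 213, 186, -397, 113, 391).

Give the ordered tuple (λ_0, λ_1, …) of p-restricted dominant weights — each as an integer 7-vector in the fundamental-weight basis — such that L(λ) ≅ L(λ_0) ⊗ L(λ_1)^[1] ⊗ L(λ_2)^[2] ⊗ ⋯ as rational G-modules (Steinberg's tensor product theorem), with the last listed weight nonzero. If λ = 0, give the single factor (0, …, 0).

((0, 2, 1, 0, 1, 0, 2), (1, 1, 0, 2, 0, 0, 1), (2, 2, 2, 2, 1, 2, 0), (0, 2, 0, 0, 1, 0, 1), (2, 2, 1, 2, 0, 2, 1))

Change of basis e → ω: c = M·v where v = (3, 385, 213, 186, -397, 113, 391):
  c_1 = 1*3 + 1*385 + 0*213 + 1*186 + 0*-397 + 0*113 + -1*391 = 183
  c_2 = 0*3 + 0*385 + -1*213 + 0*186 + 0*-397 + 4*113 + 0*391 = 239
  c_3 = 0*3 + -1*385 + 0*213 + 2*186 + 0*-397 + 1*113 + 0*391 = 100
  c_4 = 0*3 + 0*385 + 0*213 + 1*186 + 0*-397 + 0*113 + 0*391 = 186
  c_5 = 0*3 + -2*385 + 0*213 + -2*186 + -1*-397 + 0*113 + 2*391 = 37
  c_6 = 0*3 + 1*385 + 0*213 + 1*186 + 0*-397 + 0*113 + -1*391 = 180
  c_7 = 0*3 + 0*385 + 0*213 + 0*186 + 0*-397 + 1*113 + 0*391 = 113
Expand coordinatewise in base 3:
  c_1 = 183 = 0·3^0 + 1·3^1 + 2·3^2 + 0·3^3 + 2·3^4
  c_2 = 239 = 2·3^0 + 1·3^1 + 2·3^2 + 2·3^3 + 2·3^4
  c_3 = 100 = 1·3^0 + 0·3^1 + 2·3^2 + 0·3^3 + 1·3^4
  c_4 = 186 = 0·3^0 + 2·3^1 + 2·3^2 + 0·3^3 + 2·3^4
  c_5 = 37 = 1·3^0 + 0·3^1 + 1·3^2 + 1·3^3
  c_6 = 180 = 0·3^0 + 0·3^1 + 2·3^2 + 0·3^3 + 2·3^4
  c_7 = 113 = 2·3^0 + 1·3^1 + 0·3^2 + 1·3^3 + 1·3^4
Factor λ_0 = (0, 2, 1, 0, 1, 0, 2)
Factor λ_1 = (1, 1, 0, 2, 0, 0, 1)
Factor λ_2 = (2, 2, 2, 2, 1, 2, 0)
Factor λ_3 = (0, 2, 0, 0, 1, 0, 1)
Factor λ_4 = (2, 2, 1, 2, 0, 2, 1)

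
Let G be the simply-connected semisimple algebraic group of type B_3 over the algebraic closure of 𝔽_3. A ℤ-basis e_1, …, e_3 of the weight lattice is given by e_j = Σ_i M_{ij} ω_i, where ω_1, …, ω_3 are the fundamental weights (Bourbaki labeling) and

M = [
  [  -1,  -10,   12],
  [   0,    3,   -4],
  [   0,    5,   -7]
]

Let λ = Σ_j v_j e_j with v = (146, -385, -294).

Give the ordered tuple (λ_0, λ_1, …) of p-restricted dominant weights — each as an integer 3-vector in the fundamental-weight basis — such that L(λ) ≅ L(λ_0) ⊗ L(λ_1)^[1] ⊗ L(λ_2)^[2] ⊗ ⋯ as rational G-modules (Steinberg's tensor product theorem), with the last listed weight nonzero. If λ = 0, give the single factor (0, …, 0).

In the fundamental-weight basis, λ has coordinates c = M·v (v = (146, -385, -294)):
  c_1 = (-1)·(146) + (-10)·(-385) + (12)·(-294) = 176
  c_2 = (0)·(146) + (3)·(-385) + (-4)·(-294) = 21
  c_3 = (0)·(146) + (5)·(-385) + (-7)·(-294) = 133
Base-3 expansion of each c_i:
  c_1 = 176 = 2·3^0 + 1·3^1 + 1·3^2 + 0·3^3 + 2·3^4
  c_2 = 21 = 0·3^0 + 1·3^1 + 2·3^2
  c_3 = 133 = 1·3^0 + 2·3^1 + 2·3^2 + 1·3^3 + 1·3^4
Factor λ_0 = (2, 0, 1)
Factor λ_1 = (1, 1, 2)
Factor λ_2 = (1, 2, 2)
Factor λ_3 = (0, 0, 1)
Factor λ_4 = (2, 0, 1)

((2, 0, 1), (1, 1, 2), (1, 2, 2), (0, 0, 1), (2, 0, 1))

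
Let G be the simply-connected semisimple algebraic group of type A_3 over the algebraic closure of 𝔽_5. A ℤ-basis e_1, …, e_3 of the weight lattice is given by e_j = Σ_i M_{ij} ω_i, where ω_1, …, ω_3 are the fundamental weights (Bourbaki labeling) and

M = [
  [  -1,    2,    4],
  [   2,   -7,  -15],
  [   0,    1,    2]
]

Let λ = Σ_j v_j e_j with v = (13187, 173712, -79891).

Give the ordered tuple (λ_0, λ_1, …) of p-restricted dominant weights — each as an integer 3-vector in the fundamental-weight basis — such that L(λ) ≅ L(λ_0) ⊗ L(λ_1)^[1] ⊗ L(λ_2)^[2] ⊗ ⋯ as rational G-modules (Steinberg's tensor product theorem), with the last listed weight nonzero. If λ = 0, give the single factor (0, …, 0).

In the fundamental-weight basis, λ has coordinates c = M·v (v = (13187, 173712, -79891)):
  c_1 = -1*13187 + 2*173712 + 4*-79891 = 14673
  c_2 = 2*13187 + -7*173712 + -15*-79891 = 8755
  c_3 = 0*13187 + 1*173712 + 2*-79891 = 13930
Writing each c_i in base p = 5:
  c_1 = 14673 = 3·5^0 + 4·5^1 + 1·5^2 + 2·5^3 + 3·5^4 + 4·5^5
  c_2 = 8755 = 0·5^0 + 1·5^1 + 0·5^2 + 0·5^3 + 4·5^4 + 2·5^5
  c_3 = 13930 = 0·5^0 + 1·5^1 + 2·5^2 + 1·5^3 + 2·5^4 + 4·5^5
p-restricted factor λ_0 = (3, 0, 0)
p-restricted factor λ_1 = (4, 1, 1)
p-restricted factor λ_2 = (1, 0, 2)
p-restricted factor λ_3 = (2, 0, 1)
p-restricted factor λ_4 = (3, 4, 2)
p-restricted factor λ_5 = (4, 2, 4)

((3, 0, 0), (4, 1, 1), (1, 0, 2), (2, 0, 1), (3, 4, 2), (4, 2, 4))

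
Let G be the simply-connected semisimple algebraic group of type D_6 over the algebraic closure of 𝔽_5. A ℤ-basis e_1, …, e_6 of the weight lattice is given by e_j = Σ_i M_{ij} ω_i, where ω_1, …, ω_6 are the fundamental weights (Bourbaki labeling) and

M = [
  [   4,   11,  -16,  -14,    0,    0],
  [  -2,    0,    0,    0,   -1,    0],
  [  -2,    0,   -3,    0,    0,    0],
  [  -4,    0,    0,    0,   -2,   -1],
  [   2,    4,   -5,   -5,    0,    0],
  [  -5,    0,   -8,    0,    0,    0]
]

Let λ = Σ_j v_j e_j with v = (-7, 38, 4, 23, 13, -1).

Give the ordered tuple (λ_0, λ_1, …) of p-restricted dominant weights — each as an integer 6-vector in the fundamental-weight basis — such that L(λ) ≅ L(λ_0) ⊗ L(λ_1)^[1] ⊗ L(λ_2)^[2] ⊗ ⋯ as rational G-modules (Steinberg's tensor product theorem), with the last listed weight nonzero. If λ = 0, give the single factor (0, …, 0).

((4, 1, 2, 3, 3, 3),)

ω-coordinates c = M·v, v = (-7, 38, 4, 23, 13, -1):
  c_1 = (4)·(-7) + 11·38 + (-16)·(4) + (-14)·(23) + 0·13 + (0)·(-1) = 4
  c_2 = (-2)·(-7) + 0·38 + 0·4 + 0·23 + (-1)·(13) + (0)·(-1) = 1
  c_3 = (-2)·(-7) + 0·38 + (-3)·(4) + 0·23 + 0·13 + (0)·(-1) = 2
  c_4 = (-4)·(-7) + 0·38 + 0·4 + 0·23 + (-2)·(13) + (-1)·(-1) = 3
  c_5 = (2)·(-7) + 4·38 + (-5)·(4) + (-5)·(23) + 0·13 + (0)·(-1) = 3
  c_6 = (-5)·(-7) + 0·38 + (-8)·(4) + 0·23 + 0·13 + (0)·(-1) = 3
Expand coordinatewise in base 5:
  c_1 = 4 = 4·5^0
  c_2 = 1 = 1·5^0
  c_3 = 2 = 2·5^0
  c_4 = 3 = 3·5^0
  c_5 = 3 = 3·5^0
  c_6 = 3 = 3·5^0
Factor λ_0 = (4, 1, 2, 3, 3, 3)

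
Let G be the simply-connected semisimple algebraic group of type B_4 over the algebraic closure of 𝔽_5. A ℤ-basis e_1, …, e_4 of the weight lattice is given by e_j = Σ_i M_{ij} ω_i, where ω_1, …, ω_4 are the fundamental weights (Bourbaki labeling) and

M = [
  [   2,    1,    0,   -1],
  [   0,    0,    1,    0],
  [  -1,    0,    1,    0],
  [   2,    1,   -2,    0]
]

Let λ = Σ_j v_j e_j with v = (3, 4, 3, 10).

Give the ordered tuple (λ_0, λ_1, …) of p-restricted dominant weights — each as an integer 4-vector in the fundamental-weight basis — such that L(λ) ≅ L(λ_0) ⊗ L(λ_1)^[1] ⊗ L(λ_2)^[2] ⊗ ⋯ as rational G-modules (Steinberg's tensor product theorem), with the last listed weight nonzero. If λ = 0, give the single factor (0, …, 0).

((0, 3, 0, 4),)

Compute c_i = Σ_j M_{ij} v_j with v = (3, 4, 3, 10):
  c_1 = (2)·(3) + (1)·(4) + (0)·(3) + (-1)·(10) = 0
  c_2 = (0)·(3) + (0)·(4) + (1)·(3) + (0)·(10) = 3
  c_3 = (-1)·(3) + (0)·(4) + (1)·(3) + (0)·(10) = 0
  c_4 = (2)·(3) + (1)·(4) + (-2)·(3) + (0)·(10) = 4
p = 5; digits c_i = Σ_j d_{ij}·5^j, 0 ≤ d_{ij} < 5:
  c_1 = 0
  c_2 = 3 = 3·5^0
  c_3 = 0
  c_4 = 4 = 4·5^0
λ_0 = (0, 3, 0, 4)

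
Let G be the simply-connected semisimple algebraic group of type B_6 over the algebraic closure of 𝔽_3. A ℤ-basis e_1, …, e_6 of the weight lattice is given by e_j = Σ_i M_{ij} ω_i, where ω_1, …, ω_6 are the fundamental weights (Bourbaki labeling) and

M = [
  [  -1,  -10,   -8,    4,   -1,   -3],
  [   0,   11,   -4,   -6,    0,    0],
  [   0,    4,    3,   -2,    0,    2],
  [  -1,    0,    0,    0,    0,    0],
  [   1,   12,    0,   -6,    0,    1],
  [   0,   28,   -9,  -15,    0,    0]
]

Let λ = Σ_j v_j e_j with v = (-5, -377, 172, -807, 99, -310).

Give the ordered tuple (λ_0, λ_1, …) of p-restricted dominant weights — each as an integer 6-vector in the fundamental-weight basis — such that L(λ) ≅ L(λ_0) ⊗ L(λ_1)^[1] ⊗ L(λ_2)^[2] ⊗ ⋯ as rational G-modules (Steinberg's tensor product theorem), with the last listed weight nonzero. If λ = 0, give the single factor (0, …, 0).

Converting to the ω-basis (c_i = row i of M dotted with v = (-5, -377, 172, -807, 99, -310)):
  c_1 = (-1)·(-5) + (-10)·(-377) + (-8)·(172) + (4)·(-807) + (-1)·(99) + (-3)·(-310) = 2
  c_2 = (0)·(-5) + (11)·(-377) + (-4)·(172) + (-6)·(-807) + 0·99 + (0)·(-310) = 7
  c_3 = (0)·(-5) + (4)·(-377) + 3·172 + (-2)·(-807) + 0·99 + (2)·(-310) = 2
  c_4 = (-1)·(-5) + (0)·(-377) + 0·172 + (0)·(-807) + 0·99 + (0)·(-310) = 5
  c_5 = (1)·(-5) + (12)·(-377) + 0·172 + (-6)·(-807) + 0·99 + (1)·(-310) = 3
  c_6 = (0)·(-5) + (28)·(-377) + (-9)·(172) + (-15)·(-807) + 0·99 + (0)·(-310) = 1
p = 3; digits c_i = Σ_j d_{ij}·3^j, 0 ≤ d_{ij} < 3:
  c_1 = 2 = 2·3^0
  c_2 = 7 = 1·3^0 + 2·3^1
  c_3 = 2 = 2·3^0
  c_4 = 5 = 2·3^0 + 1·3^1
  c_5 = 3 = 0·3^0 + 1·3^1
  c_6 = 1 = 1·3^0
Factor λ_0 = (2, 1, 2, 2, 0, 1)
Factor λ_1 = (0, 2, 0, 1, 1, 0)

((2, 1, 2, 2, 0, 1), (0, 2, 0, 1, 1, 0))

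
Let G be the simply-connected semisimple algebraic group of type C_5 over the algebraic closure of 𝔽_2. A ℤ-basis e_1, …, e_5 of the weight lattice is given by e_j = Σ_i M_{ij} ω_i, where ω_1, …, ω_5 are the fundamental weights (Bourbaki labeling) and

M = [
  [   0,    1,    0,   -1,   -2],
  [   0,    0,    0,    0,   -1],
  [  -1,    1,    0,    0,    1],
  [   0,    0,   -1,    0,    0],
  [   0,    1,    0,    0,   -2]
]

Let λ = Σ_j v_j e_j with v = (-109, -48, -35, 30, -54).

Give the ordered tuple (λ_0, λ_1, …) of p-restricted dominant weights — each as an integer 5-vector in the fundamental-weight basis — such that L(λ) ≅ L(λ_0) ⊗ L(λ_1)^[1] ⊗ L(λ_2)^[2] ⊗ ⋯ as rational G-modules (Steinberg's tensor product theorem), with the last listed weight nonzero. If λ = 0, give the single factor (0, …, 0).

Change of basis e → ω: c = M·v where v = (-109, -48, -35, 30, -54):
  c_1 = 0*-109 + 1*-48 + 0*-35 + -1*30 + -2*-54 = 30
  c_2 = 0*-109 + 0*-48 + 0*-35 + 0*30 + -1*-54 = 54
  c_3 = -1*-109 + 1*-48 + 0*-35 + 0*30 + 1*-54 = 7
  c_4 = 0*-109 + 0*-48 + -1*-35 + 0*30 + 0*-54 = 35
  c_5 = 0*-109 + 1*-48 + 0*-35 + 0*30 + -2*-54 = 60
Writing each c_i in base p = 2:
  c_1 = 30 = 0·2^0 + 1·2^1 + 1·2^2 + 1·2^3 + 1·2^4
  c_2 = 54 = 0·2^0 + 1·2^1 + 1·2^2 + 0·2^3 + 1·2^4 + 1·2^5
  c_3 = 7 = 1·2^0 + 1·2^1 + 1·2^2
  c_4 = 35 = 1·2^0 + 1·2^1 + 0·2^2 + 0·2^3 + 0·2^4 + 1·2^5
  c_5 = 60 = 0·2^0 + 0·2^1 + 1·2^2 + 1·2^3 + 1·2^4 + 1·2^5
λ_0 = (0, 0, 1, 1, 0)
λ_1 = (1, 1, 1, 1, 0)
λ_2 = (1, 1, 1, 0, 1)
λ_3 = (1, 0, 0, 0, 1)
λ_4 = (1, 1, 0, 0, 1)
λ_5 = (0, 1, 0, 1, 1)

((0, 0, 1, 1, 0), (1, 1, 1, 1, 0), (1, 1, 1, 0, 1), (1, 0, 0, 0, 1), (1, 1, 0, 0, 1), (0, 1, 0, 1, 1))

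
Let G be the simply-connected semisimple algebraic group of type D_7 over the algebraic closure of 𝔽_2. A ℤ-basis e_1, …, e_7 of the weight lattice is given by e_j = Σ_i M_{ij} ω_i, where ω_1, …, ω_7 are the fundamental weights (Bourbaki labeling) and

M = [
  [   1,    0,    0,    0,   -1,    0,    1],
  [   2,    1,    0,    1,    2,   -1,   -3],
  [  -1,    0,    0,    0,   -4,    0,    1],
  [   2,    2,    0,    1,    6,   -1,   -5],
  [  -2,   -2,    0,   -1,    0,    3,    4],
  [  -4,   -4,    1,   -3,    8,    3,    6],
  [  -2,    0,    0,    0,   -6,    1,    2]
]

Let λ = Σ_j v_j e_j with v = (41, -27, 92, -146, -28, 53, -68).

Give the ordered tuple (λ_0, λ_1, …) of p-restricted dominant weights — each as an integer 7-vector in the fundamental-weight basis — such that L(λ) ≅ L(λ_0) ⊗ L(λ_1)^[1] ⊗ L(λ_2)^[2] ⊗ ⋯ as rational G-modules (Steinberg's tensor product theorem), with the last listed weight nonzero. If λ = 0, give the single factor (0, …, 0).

((1, 0, 1, 1, 1, 1, 1), (0, 0, 1, 0, 0, 0, 1), (0, 1, 0, 0, 1, 0, 0))

Converting to the ω-basis (c_i = row i of M dotted with v = (41, -27, 92, -146, -28, 53, -68)):
  c_1 = 1·41 + (0)·(-27) + 0·92 + (0)·(-146) + (-1)·(-28) + 0·53 + (1)·(-68) = 1
  c_2 = 2·41 + (1)·(-27) + 0·92 + (1)·(-146) + (2)·(-28) + (-1)·(53) + (-3)·(-68) = 4
  c_3 = (-1)·(41) + (0)·(-27) + 0·92 + (0)·(-146) + (-4)·(-28) + 0·53 + (1)·(-68) = 3
  c_4 = 2·41 + (2)·(-27) + 0·92 + (1)·(-146) + (6)·(-28) + (-1)·(53) + (-5)·(-68) = 1
  c_5 = (-2)·(41) + (-2)·(-27) + 0·92 + (-1)·(-146) + (0)·(-28) + 3·53 + (4)·(-68) = 5
  c_6 = (-4)·(41) + (-4)·(-27) + 1·92 + (-3)·(-146) + (8)·(-28) + 3·53 + (6)·(-68) = 1
  c_7 = (-2)·(41) + (0)·(-27) + 0·92 + (0)·(-146) + (-6)·(-28) + 1·53 + (2)·(-68) = 3
Base-2 expansion of each c_i:
  c_1 = 1 = 1·2^0
  c_2 = 4 = 0·2^0 + 0·2^1 + 1·2^2
  c_3 = 3 = 1·2^0 + 1·2^1
  c_4 = 1 = 1·2^0
  c_5 = 5 = 1·2^0 + 0·2^1 + 1·2^2
  c_6 = 1 = 1·2^0
  c_7 = 3 = 1·2^0 + 1·2^1
λ_0 = (1, 0, 1, 1, 1, 1, 1)
λ_1 = (0, 0, 1, 0, 0, 0, 1)
λ_2 = (0, 1, 0, 0, 1, 0, 0)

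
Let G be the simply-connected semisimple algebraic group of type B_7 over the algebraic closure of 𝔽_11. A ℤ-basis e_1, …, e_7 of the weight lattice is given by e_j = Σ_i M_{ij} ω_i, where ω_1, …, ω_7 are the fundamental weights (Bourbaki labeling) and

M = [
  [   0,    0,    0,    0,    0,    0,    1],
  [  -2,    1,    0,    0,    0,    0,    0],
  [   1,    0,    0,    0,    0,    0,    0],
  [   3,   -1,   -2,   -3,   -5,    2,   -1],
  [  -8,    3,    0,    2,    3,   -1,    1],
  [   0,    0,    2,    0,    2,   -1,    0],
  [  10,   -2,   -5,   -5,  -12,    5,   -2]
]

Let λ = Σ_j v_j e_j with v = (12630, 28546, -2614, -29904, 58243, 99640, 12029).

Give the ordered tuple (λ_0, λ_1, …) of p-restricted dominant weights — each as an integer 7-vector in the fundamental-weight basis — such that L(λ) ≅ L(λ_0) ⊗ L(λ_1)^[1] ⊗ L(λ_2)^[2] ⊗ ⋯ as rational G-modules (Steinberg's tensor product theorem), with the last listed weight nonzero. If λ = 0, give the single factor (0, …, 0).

((6, 8, 2, 1, 6, 2, 6), (4, 1, 4, 7, 4, 0, 0), (0, 5, 5, 2, 10, 8, 3), (9, 2, 9, 0, 8, 8, 5))

Converting to the ω-basis (c_i = row i of M dotted with v = (12630, 28546, -2614, -29904, 58243, 99640, 12029)):
  c_1 = 0*12630 + 0*28546 + 0*-2614 + 0*-29904 + 0*58243 + 0*99640 + 1*12029 = 12029
  c_2 = -2*12630 + 1*28546 + 0*-2614 + 0*-29904 + 0*58243 + 0*99640 + 0*12029 = 3286
  c_3 = 1*12630 + 0*28546 + 0*-2614 + 0*-29904 + 0*58243 + 0*99640 + 0*12029 = 12630
  c_4 = 3*12630 + -1*28546 + -2*-2614 + -3*-29904 + -5*58243 + 2*99640 + -1*12029 = 320
  c_5 = -8*12630 + 3*28546 + 0*-2614 + 2*-29904 + 3*58243 + -1*99640 + 1*12029 = 11908
  c_6 = 0*12630 + 0*28546 + 2*-2614 + 0*-29904 + 2*58243 + -1*99640 + 0*12029 = 11618
  c_7 = 10*12630 + -2*28546 + -5*-2614 + -5*-29904 + -12*58243 + 5*99640 + -2*12029 = 7024
Expand coordinatewise in base 11:
  c_1 = 12029 = 6·11^0 + 4·11^1 + 0·11^2 + 9·11^3
  c_2 = 3286 = 8·11^0 + 1·11^1 + 5·11^2 + 2·11^3
  c_3 = 12630 = 2·11^0 + 4·11^1 + 5·11^2 + 9·11^3
  c_4 = 320 = 1·11^0 + 7·11^1 + 2·11^2
  c_5 = 11908 = 6·11^0 + 4·11^1 + 10·11^2 + 8·11^3
  c_6 = 11618 = 2·11^0 + 0·11^1 + 8·11^2 + 8·11^3
  c_7 = 7024 = 6·11^0 + 0·11^1 + 3·11^2 + 5·11^3
p-restricted factor λ_0 = (6, 8, 2, 1, 6, 2, 6)
p-restricted factor λ_1 = (4, 1, 4, 7, 4, 0, 0)
p-restricted factor λ_2 = (0, 5, 5, 2, 10, 8, 3)
p-restricted factor λ_3 = (9, 2, 9, 0, 8, 8, 5)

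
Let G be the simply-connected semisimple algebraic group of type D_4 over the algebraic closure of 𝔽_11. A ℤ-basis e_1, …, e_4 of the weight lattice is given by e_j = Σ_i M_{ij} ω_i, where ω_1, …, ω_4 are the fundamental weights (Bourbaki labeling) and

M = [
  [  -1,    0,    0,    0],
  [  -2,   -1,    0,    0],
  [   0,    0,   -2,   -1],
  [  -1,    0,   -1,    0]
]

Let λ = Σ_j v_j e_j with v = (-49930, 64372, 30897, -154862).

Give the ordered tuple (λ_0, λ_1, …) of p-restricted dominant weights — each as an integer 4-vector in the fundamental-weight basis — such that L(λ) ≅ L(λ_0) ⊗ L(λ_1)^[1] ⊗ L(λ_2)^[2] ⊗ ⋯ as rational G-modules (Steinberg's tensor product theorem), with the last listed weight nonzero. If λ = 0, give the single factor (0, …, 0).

Compute c_i = Σ_j M_{ij} v_j with v = (-49930, 64372, 30897, -154862):
  c_1 = (-1)·(-49930) + (0)·(64372) + (0)·(30897) + (0)·(-154862) = 49930
  c_2 = (-2)·(-49930) + (-1)·(64372) + (0)·(30897) + (0)·(-154862) = 35488
  c_3 = (0)·(-49930) + (0)·(64372) + (-2)·(30897) + (-1)·(-154862) = 93068
  c_4 = (-1)·(-49930) + (0)·(64372) + (-1)·(30897) + (0)·(-154862) = 19033
Expand coordinatewise in base 11:
  c_1 = 49930 = 1·11^0 + 7·11^1 + 5·11^2 + 4·11^3 + 3·11^4
  c_2 = 35488 = 2·11^0 + 3·11^1 + 7·11^2 + 4·11^3 + 2·11^4
  c_3 = 93068 = 8·11^0 + 1·11^1 + 10·11^2 + 3·11^3 + 6·11^4
  c_4 = 19033 = 3·11^0 + 3·11^1 + 3·11^2 + 3·11^3 + 1·11^4
p-restricted factor λ_0 = (1, 2, 8, 3)
p-restricted factor λ_1 = (7, 3, 1, 3)
p-restricted factor λ_2 = (5, 7, 10, 3)
p-restricted factor λ_3 = (4, 4, 3, 3)
p-restricted factor λ_4 = (3, 2, 6, 1)

((1, 2, 8, 3), (7, 3, 1, 3), (5, 7, 10, 3), (4, 4, 3, 3), (3, 2, 6, 1))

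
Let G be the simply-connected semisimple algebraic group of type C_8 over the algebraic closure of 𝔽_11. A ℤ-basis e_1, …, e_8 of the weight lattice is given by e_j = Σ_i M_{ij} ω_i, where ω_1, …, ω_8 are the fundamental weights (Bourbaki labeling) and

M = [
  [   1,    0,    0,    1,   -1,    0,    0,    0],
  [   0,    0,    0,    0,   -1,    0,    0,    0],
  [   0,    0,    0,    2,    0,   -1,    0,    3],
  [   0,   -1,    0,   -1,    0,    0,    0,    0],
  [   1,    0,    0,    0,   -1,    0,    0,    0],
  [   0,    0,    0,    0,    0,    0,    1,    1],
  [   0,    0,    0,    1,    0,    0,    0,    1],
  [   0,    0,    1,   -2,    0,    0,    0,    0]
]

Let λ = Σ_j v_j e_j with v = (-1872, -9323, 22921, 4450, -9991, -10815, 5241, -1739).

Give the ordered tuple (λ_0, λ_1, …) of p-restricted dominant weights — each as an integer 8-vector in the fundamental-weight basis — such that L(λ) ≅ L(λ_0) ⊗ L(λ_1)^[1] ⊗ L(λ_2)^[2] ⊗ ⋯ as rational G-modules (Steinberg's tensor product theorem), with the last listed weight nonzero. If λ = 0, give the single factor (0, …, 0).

Converting to the ω-basis (c_i = row i of M dotted with v = (-1872, -9323, 22921, 4450, -9991, -10815, 5241, -1739)):
  c_1 = 1*-1872 + 0*-9323 + 0*22921 + 1*4450 + -1*-9991 + 0*-10815 + 0*5241 + 0*-1739 = 12569
  c_2 = 0*-1872 + 0*-9323 + 0*22921 + 0*4450 + -1*-9991 + 0*-10815 + 0*5241 + 0*-1739 = 9991
  c_3 = 0*-1872 + 0*-9323 + 0*22921 + 2*4450 + 0*-9991 + -1*-10815 + 0*5241 + 3*-1739 = 14498
  c_4 = 0*-1872 + -1*-9323 + 0*22921 + -1*4450 + 0*-9991 + 0*-10815 + 0*5241 + 0*-1739 = 4873
  c_5 = 1*-1872 + 0*-9323 + 0*22921 + 0*4450 + -1*-9991 + 0*-10815 + 0*5241 + 0*-1739 = 8119
  c_6 = 0*-1872 + 0*-9323 + 0*22921 + 0*4450 + 0*-9991 + 0*-10815 + 1*5241 + 1*-1739 = 3502
  c_7 = 0*-1872 + 0*-9323 + 0*22921 + 1*4450 + 0*-9991 + 0*-10815 + 0*5241 + 1*-1739 = 2711
  c_8 = 0*-1872 + 0*-9323 + 1*22921 + -2*4450 + 0*-9991 + 0*-10815 + 0*5241 + 0*-1739 = 14021
Expand coordinatewise in base 11:
  c_1 = 12569 = 7·11^0 + 9·11^1 + 4·11^2 + 9·11^3
  c_2 = 9991 = 3·11^0 + 6·11^1 + 5·11^2 + 7·11^3
  c_3 = 14498 = 0·11^0 + 9·11^1 + 9·11^2 + 10·11^3
  c_4 = 4873 = 0·11^0 + 3·11^1 + 7·11^2 + 3·11^3
  c_5 = 8119 = 1·11^0 + 1·11^1 + 1·11^2 + 6·11^3
  c_6 = 3502 = 4·11^0 + 10·11^1 + 6·11^2 + 2·11^3
  c_7 = 2711 = 5·11^0 + 4·11^1 + 0·11^2 + 2·11^3
  c_8 = 14021 = 7·11^0 + 9·11^1 + 5·11^2 + 10·11^3
λ_0 = (7, 3, 0, 0, 1, 4, 5, 7)
λ_1 = (9, 6, 9, 3, 1, 10, 4, 9)
λ_2 = (4, 5, 9, 7, 1, 6, 0, 5)
λ_3 = (9, 7, 10, 3, 6, 2, 2, 10)

((7, 3, 0, 0, 1, 4, 5, 7), (9, 6, 9, 3, 1, 10, 4, 9), (4, 5, 9, 7, 1, 6, 0, 5), (9, 7, 10, 3, 6, 2, 2, 10))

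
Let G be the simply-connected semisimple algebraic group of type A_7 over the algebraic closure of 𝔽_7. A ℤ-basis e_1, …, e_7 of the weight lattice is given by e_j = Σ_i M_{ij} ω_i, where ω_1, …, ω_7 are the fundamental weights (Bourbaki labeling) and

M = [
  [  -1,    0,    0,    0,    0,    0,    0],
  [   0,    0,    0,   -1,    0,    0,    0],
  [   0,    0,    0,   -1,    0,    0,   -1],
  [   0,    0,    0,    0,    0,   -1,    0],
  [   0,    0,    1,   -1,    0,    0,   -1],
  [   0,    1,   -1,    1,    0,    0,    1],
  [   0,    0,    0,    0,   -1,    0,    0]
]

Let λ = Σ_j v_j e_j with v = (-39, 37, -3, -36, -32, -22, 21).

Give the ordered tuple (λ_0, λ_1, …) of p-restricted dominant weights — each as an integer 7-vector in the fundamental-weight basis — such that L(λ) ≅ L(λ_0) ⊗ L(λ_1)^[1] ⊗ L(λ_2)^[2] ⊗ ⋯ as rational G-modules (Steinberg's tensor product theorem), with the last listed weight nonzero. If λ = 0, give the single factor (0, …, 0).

((4, 1, 1, 1, 5, 4, 4), (5, 5, 2, 3, 1, 3, 4))

Converting to the ω-basis (c_i = row i of M dotted with v = (-39, 37, -3, -36, -32, -22, 21)):
  c_1 = (-1)·(-39) + (0)·(37) + (0)·(-3) + (0)·(-36) + (0)·(-32) + (0)·(-22) + (0)·(21) = 39
  c_2 = (0)·(-39) + (0)·(37) + (0)·(-3) + (-1)·(-36) + (0)·(-32) + (0)·(-22) + (0)·(21) = 36
  c_3 = (0)·(-39) + (0)·(37) + (0)·(-3) + (-1)·(-36) + (0)·(-32) + (0)·(-22) + (-1)·(21) = 15
  c_4 = (0)·(-39) + (0)·(37) + (0)·(-3) + (0)·(-36) + (0)·(-32) + (-1)·(-22) + (0)·(21) = 22
  c_5 = (0)·(-39) + (0)·(37) + (1)·(-3) + (-1)·(-36) + (0)·(-32) + (0)·(-22) + (-1)·(21) = 12
  c_6 = (0)·(-39) + (1)·(37) + (-1)·(-3) + (1)·(-36) + (0)·(-32) + (0)·(-22) + (1)·(21) = 25
  c_7 = (0)·(-39) + (0)·(37) + (0)·(-3) + (0)·(-36) + (-1)·(-32) + (0)·(-22) + (0)·(21) = 32
Expand coordinatewise in base 7:
  c_1 = 39 = 4·7^0 + 5·7^1
  c_2 = 36 = 1·7^0 + 5·7^1
  c_3 = 15 = 1·7^0 + 2·7^1
  c_4 = 22 = 1·7^0 + 3·7^1
  c_5 = 12 = 5·7^0 + 1·7^1
  c_6 = 25 = 4·7^0 + 3·7^1
  c_7 = 32 = 4·7^0 + 4·7^1
λ_0 = (4, 1, 1, 1, 5, 4, 4)
λ_1 = (5, 5, 2, 3, 1, 3, 4)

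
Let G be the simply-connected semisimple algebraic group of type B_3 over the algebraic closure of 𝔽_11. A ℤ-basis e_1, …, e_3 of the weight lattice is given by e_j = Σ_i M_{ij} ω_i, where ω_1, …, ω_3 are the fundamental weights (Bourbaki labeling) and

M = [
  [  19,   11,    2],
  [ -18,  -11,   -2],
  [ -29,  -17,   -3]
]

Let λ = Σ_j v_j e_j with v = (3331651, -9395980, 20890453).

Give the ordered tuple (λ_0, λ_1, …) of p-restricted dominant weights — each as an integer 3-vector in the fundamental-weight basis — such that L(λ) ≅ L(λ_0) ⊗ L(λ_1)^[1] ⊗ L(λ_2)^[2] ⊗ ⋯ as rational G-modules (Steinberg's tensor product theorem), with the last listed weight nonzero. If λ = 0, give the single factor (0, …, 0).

ω-coordinates c = M·v, v = (3331651, -9395980, 20890453):
  c_1 = 19·3331651 + (11)·(-9395980) + 2·20890453 = 1726495
  c_2 = (-18)·(3331651) + (-11)·(-9395980) + (-2)·(20890453) = 1605156
  c_3 = (-29)·(3331651) + (-17)·(-9395980) + (-3)·(20890453) = 442422
Writing each c_i in base p = 11:
  c_1 = 1726495 = 1·11^0 + 6·11^1 + 1·11^2 + 10·11^3 + 7·11^4 + 10·11^5
  c_2 = 1605156 = 3·11^0 + 8·11^1 + 10·11^2 + 6·11^3 + 10·11^4 + 9·11^5
  c_3 = 442422 = 2·11^0 + 4·11^1 + 4·11^2 + 2·11^3 + 8·11^4 + 2·11^5
λ_0 = (1, 3, 2)
λ_1 = (6, 8, 4)
λ_2 = (1, 10, 4)
λ_3 = (10, 6, 2)
λ_4 = (7, 10, 8)
λ_5 = (10, 9, 2)

((1, 3, 2), (6, 8, 4), (1, 10, 4), (10, 6, 2), (7, 10, 8), (10, 9, 2))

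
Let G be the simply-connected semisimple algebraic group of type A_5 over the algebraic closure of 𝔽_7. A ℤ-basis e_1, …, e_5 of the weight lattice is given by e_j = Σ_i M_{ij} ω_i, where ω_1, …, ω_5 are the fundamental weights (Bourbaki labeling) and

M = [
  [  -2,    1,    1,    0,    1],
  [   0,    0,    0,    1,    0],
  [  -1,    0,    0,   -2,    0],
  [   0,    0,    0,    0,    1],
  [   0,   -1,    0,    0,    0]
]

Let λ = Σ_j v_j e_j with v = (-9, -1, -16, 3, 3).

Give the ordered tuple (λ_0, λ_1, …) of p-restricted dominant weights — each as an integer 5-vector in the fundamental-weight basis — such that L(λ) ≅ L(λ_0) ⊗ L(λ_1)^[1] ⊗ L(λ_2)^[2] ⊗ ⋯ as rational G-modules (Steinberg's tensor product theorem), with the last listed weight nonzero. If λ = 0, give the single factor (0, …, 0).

ω-coordinates c = M·v, v = (-9, -1, -16, 3, 3):
  c_1 = (-2)·(-9) + (1)·(-1) + (1)·(-16) + (0)·(3) + (1)·(3) = 4
  c_2 = (0)·(-9) + (0)·(-1) + (0)·(-16) + (1)·(3) + (0)·(3) = 3
  c_3 = (-1)·(-9) + (0)·(-1) + (0)·(-16) + (-2)·(3) + (0)·(3) = 3
  c_4 = (0)·(-9) + (0)·(-1) + (0)·(-16) + (0)·(3) + (1)·(3) = 3
  c_5 = (0)·(-9) + (-1)·(-1) + (0)·(-16) + (0)·(3) + (0)·(3) = 1
Expand coordinatewise in base 7:
  c_1 = 4 = 4·7^0
  c_2 = 3 = 3·7^0
  c_3 = 3 = 3·7^0
  c_4 = 3 = 3·7^0
  c_5 = 1 = 1·7^0
Factor λ_0 = (4, 3, 3, 3, 1)

((4, 3, 3, 3, 1),)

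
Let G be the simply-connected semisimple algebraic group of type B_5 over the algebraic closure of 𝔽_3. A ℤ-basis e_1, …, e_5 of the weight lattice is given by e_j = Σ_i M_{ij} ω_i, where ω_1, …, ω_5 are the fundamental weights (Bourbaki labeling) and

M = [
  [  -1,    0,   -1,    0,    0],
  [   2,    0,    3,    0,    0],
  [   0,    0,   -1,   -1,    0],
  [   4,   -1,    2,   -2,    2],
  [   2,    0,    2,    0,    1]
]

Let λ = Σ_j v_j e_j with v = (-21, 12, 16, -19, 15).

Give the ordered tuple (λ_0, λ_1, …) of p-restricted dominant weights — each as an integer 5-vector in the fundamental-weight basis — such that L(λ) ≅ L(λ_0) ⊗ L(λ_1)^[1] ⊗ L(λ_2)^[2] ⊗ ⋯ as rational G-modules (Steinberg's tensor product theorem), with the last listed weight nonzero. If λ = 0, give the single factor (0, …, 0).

Compute c_i = Σ_j M_{ij} v_j with v = (-21, 12, 16, -19, 15):
  c_1 = (-1)·(-21) + (0)·(12) + (-1)·(16) + (0)·(-19) + (0)·(15) = 5
  c_2 = (2)·(-21) + (0)·(12) + (3)·(16) + (0)·(-19) + (0)·(15) = 6
  c_3 = (0)·(-21) + (0)·(12) + (-1)·(16) + (-1)·(-19) + (0)·(15) = 3
  c_4 = (4)·(-21) + (-1)·(12) + (2)·(16) + (-2)·(-19) + (2)·(15) = 4
  c_5 = (2)·(-21) + (0)·(12) + (2)·(16) + (0)·(-19) + (1)·(15) = 5
Expand coordinatewise in base 3:
  c_1 = 5 = 2·3^0 + 1·3^1
  c_2 = 6 = 0·3^0 + 2·3^1
  c_3 = 3 = 0·3^0 + 1·3^1
  c_4 = 4 = 1·3^0 + 1·3^1
  c_5 = 5 = 2·3^0 + 1·3^1
λ_0 = (2, 0, 0, 1, 2)
λ_1 = (1, 2, 1, 1, 1)

((2, 0, 0, 1, 2), (1, 2, 1, 1, 1))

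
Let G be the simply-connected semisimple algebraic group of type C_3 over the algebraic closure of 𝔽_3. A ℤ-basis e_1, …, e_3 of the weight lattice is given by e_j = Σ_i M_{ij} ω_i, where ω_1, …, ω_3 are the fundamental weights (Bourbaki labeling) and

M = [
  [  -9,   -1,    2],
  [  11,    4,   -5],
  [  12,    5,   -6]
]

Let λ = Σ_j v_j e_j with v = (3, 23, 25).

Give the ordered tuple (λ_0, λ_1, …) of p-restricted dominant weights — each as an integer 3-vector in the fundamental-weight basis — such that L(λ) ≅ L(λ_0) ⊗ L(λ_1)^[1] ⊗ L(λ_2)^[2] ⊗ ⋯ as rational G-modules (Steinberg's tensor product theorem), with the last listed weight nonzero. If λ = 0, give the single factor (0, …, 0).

((0, 0, 1),)

ω-coordinates c = M·v, v = (3, 23, 25):
  c_1 = -9*3 + -1*23 + 2*25 = 0
  c_2 = 11*3 + 4*23 + -5*25 = 0
  c_3 = 12*3 + 5*23 + -6*25 = 1
p = 3; digits c_i = Σ_j d_{ij}·3^j, 0 ≤ d_{ij} < 3:
  c_1 = 0
  c_2 = 0
  c_3 = 1 = 1·3^0
λ_0 = (0, 0, 1)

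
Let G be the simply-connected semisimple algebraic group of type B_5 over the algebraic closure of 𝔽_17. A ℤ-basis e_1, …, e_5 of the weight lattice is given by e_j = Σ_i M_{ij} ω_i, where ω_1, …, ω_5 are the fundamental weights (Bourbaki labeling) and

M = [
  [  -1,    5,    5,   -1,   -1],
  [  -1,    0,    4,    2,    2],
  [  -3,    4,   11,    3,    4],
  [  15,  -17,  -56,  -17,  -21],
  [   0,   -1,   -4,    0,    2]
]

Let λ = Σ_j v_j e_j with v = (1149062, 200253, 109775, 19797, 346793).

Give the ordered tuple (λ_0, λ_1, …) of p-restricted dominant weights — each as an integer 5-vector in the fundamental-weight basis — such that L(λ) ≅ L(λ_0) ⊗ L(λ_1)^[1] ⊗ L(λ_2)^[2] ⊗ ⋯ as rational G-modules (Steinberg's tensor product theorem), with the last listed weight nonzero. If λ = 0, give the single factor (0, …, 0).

ω-coordinates c = M·v, v = (1149062, 200253, 109775, 19797, 346793):
  c_1 = (-1)·(1149062) + (5)·(200253) + (5)·(109775) + (-1)·(19797) + (-1)·(346793) = 34488
  c_2 = (-1)·(1149062) + (0)·(200253) + (4)·(109775) + (2)·(19797) + (2)·(346793) = 23218
  c_3 = (-3)·(1149062) + (4)·(200253) + (11)·(109775) + (3)·(19797) + (4)·(346793) = 7914
  c_4 = (15)·(1149062) + (-17)·(200253) + (-56)·(109775) + (-17)·(19797) + (-21)·(346793) = 65027
  c_5 = (0)·(1149062) + (-1)·(200253) + (-4)·(109775) + (0)·(19797) + (2)·(346793) = 54233
p = 17; digits c_i = Σ_j d_{ij}·17^j, 0 ≤ d_{ij} < 17:
  c_1 = 34488 = 12·17^0 + 5·17^1 + 0·17^2 + 7·17^3
  c_2 = 23218 = 13·17^0 + 5·17^1 + 12·17^2 + 4·17^3
  c_3 = 7914 = 9·17^0 + 6·17^1 + 10·17^2 + 1·17^3
  c_4 = 65027 = 2·17^0 + 0·17^1 + 4·17^2 + 13·17^3
  c_5 = 54233 = 3·17^0 + 11·17^1 + 0·17^2 + 11·17^3
p-restricted factor λ_0 = (12, 13, 9, 2, 3)
p-restricted factor λ_1 = (5, 5, 6, 0, 11)
p-restricted factor λ_2 = (0, 12, 10, 4, 0)
p-restricted factor λ_3 = (7, 4, 1, 13, 11)

((12, 13, 9, 2, 3), (5, 5, 6, 0, 11), (0, 12, 10, 4, 0), (7, 4, 1, 13, 11))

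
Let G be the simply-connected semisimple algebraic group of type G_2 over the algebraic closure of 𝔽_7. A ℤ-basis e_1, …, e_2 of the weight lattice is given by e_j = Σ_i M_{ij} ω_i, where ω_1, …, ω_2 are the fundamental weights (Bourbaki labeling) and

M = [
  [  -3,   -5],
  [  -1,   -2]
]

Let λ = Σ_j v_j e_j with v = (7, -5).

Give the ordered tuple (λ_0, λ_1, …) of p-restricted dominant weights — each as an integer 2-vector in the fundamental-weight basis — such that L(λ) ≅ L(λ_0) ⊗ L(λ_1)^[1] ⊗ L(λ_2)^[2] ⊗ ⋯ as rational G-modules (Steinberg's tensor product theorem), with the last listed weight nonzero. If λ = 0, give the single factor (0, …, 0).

((4, 3),)

Converting to the ω-basis (c_i = row i of M dotted with v = (7, -5)):
  c_1 = (-3)·(7) + (-5)·(-5) = 4
  c_2 = (-1)·(7) + (-2)·(-5) = 3
Base-7 expansion of each c_i:
  c_1 = 4 = 4·7^0
  c_2 = 3 = 3·7^0
λ_0 = (4, 3)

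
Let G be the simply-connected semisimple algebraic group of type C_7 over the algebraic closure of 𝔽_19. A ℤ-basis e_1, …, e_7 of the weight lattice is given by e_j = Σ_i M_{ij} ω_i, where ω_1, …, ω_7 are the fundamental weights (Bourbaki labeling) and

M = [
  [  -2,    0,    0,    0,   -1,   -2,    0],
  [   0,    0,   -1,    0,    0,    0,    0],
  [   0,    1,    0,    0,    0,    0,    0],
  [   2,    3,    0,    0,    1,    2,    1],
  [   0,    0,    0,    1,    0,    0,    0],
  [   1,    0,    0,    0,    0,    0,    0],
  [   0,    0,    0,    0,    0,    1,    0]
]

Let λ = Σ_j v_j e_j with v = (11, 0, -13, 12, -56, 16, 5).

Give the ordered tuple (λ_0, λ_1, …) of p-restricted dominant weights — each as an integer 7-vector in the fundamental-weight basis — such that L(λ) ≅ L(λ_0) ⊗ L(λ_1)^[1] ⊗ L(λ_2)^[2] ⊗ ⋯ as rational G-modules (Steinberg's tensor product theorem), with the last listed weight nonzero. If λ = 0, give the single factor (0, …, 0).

Converting to the ω-basis (c_i = row i of M dotted with v = (11, 0, -13, 12, -56, 16, 5)):
  c_1 = (-2)·(11) + (0)·(0) + (0)·(-13) + (0)·(12) + (-1)·(-56) + (-2)·(16) + (0)·(5) = 2
  c_2 = (0)·(11) + (0)·(0) + (-1)·(-13) + (0)·(12) + (0)·(-56) + (0)·(16) + (0)·(5) = 13
  c_3 = (0)·(11) + (1)·(0) + (0)·(-13) + (0)·(12) + (0)·(-56) + (0)·(16) + (0)·(5) = 0
  c_4 = (2)·(11) + (3)·(0) + (0)·(-13) + (0)·(12) + (1)·(-56) + (2)·(16) + (1)·(5) = 3
  c_5 = (0)·(11) + (0)·(0) + (0)·(-13) + (1)·(12) + (0)·(-56) + (0)·(16) + (0)·(5) = 12
  c_6 = (1)·(11) + (0)·(0) + (0)·(-13) + (0)·(12) + (0)·(-56) + (0)·(16) + (0)·(5) = 11
  c_7 = (0)·(11) + (0)·(0) + (0)·(-13) + (0)·(12) + (0)·(-56) + (1)·(16) + (0)·(5) = 16
p = 19; digits c_i = Σ_j d_{ij}·19^j, 0 ≤ d_{ij} < 19:
  c_1 = 2 = 2·19^0
  c_2 = 13 = 13·19^0
  c_3 = 0
  c_4 = 3 = 3·19^0
  c_5 = 12 = 12·19^0
  c_6 = 11 = 11·19^0
  c_7 = 16 = 16·19^0
λ_0 = (2, 13, 0, 3, 12, 11, 16)

((2, 13, 0, 3, 12, 11, 16),)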